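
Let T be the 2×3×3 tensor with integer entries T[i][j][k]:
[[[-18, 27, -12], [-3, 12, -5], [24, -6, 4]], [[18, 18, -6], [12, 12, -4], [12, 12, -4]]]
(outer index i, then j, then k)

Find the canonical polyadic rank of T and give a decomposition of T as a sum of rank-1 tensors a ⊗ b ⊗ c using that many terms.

Lower bound: the mode-1 unfolding of T (rows indexed by i, columns by (j,k) = (0,0), (0,1), (0,2), (1,0), (1,1), (1,2), (2,0), (2,1), (2,2)) is [[-18, 27, -12, -3, 12, -5, 24, -6, 4], [18, 18, -6, 12, 12, -4, 12, 12, -4]].
There the 2×2 minor on rows i ∈ {0, 1}, columns (j,k) ∈ {(0,0), (0,1)} is det [[-18, 27], [18, 18]] = -810 ≠ 0, so this unfolding has rank ≥ 2; CP rank is at least every unfolding rank, so rank(T) ≥ 2. (This is only a lower bound: in general the CP rank may exceed every unfolding rank, so we still need to exhibit 2 rank-1 terms summing to T.)
Upper bound — finding two terms. Write S_k = T[:,:,k] for the frontal slices: S₀ = [[-18, -3, 24], [18, 12, 12]], S₁ = [[27, 12, -6], [18, 12, 12]], S₂ = [[-12, -5, 4], [-6, -4, -4]].
If T = a₁ ⊗ b₁ ⊗ c₁ + a₂ ⊗ b₂ ⊗ c₂ then each S_k = c₁[k]·a₁b₁ᵀ + c₂[k]·a₂b₂ᵀ. S₀ and S₁ are linearly independent, so a₁b₁ᵀ and a₂b₂ᵀ must span the same plane of matrices: they are the rank-1 matrices of the form x·S₀ + y·S₁.
The 2×2 minor of x·S₀ + y·S₁ on rows {0,1}, columns {0,1} is −162·x² − 54·xy + 108·y² = (-54)·(3·x − 2·y)(x + y), vanishing at (x:y) = (2:3) and (1:-1).
M₁ = 2·S₀ + 3·S₁ = [[45, 30, 30], [90, 60, 60]] = 15·(1, 2)(3, 2, 2)ᵀ and M₂ = S₀ − S₁ = [[-45, -15, 30], [0, 0, 0]] = (-15)·(1, 0)(3, 1, -2)ᵀ, so take a₁ = (1, 2), b₁ = (3, 2, 2), a₂ = (1, 0), b₂ = (3, 1, -2).
Each slice is an integer combination of E₁ = a₁b₁ᵀ and E₂ = a₂b₂ᵀ: S₀ = 3·E₁ − 9·E₂, S₁ = 3·E₁ + 6·E₂, S₂ = −E₁ − 3·E₂; reading off coefficients, c₁ = (3, 3, -1) and c₂ = (-9, 6, -3).
Hence T = (1, 2) ⊗ (3, 2, 2) ⊗ (3, 3, -1) + (1, 0) ⊗ (3, 1, -2) ⊗ (-9, 6, -3), so rank(T) ≤ 2.
These bounds meet, so rank(T) = 2.

rank(T) = 2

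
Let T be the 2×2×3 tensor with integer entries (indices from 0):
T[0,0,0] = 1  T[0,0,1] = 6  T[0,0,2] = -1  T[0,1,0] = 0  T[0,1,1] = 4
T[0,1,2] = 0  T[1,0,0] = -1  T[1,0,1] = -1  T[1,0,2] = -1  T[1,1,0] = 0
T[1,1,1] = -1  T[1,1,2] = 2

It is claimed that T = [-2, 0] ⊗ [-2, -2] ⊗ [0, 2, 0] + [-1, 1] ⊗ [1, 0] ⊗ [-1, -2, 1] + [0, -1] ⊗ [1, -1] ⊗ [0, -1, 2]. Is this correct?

Reconstruct entry (0,0,1) from the claimed factors: Σₗ aₗ[0]bₗ[0]cₗ[1] = (-2)·(-2)·(2) + (-1)·(1)·(-2) + (0)·(1)·(-1) = 10, but T[0,0,1] = 6. The claim is false.

No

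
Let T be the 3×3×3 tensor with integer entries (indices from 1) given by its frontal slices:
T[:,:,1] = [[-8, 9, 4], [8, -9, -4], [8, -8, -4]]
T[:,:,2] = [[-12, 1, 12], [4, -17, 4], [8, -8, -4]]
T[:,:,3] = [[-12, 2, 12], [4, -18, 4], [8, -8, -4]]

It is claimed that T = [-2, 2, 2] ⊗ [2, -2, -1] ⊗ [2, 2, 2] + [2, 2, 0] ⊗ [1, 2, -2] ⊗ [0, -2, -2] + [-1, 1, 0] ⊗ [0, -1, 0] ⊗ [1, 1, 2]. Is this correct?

Yes

Reconstruct entrywise from the claimed factors. For example, T[2,3,1] = -4 and Σₗ aₗ[2]bₗ[3]cₗ[1] = (2)·(-1)·(2) + (2)·(-2)·(0) + (1)·(0)·(1) = -4; checking all 27 entries, every one matches. The claim holds.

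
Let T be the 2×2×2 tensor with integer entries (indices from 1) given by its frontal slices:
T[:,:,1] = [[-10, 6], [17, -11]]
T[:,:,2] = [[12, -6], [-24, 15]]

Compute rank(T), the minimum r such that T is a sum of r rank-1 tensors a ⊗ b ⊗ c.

2

Lower bound: the mode-1 unfolding of T (rows indexed by i, columns by (j,k) = (1,1), (1,2), (2,1), (2,2)) is [[-10, 12, 6, -6], [17, -24, -11, 15]].
There the 2×2 minor on rows i ∈ {1, 2}, columns (j,k) ∈ {(1,1), (1,2)} is det [[-10, 12], [17, -24]] = 36 ≠ 0, so this unfolding has rank ≥ 2; CP rank is at least every unfolding rank, so rank(T) ≥ 2. (This is only a lower bound: in general the CP rank may exceed every unfolding rank, so we still need to exhibit 2 rank-1 terms summing to T.)
Upper bound — finding two terms. Write S_k = T[:,:,k] for the frontal slices: S₁ = [[-10, 6], [17, -11]], S₂ = [[12, -6], [-24, 15]].
If T = a₁ ⊗ b₁ ⊗ c₁ + a₂ ⊗ b₂ ⊗ c₂ then each S_k = c₁[k]·a₁b₁ᵀ + c₂[k]·a₂b₂ᵀ. S₁ and S₂ are linearly independent, so a₁b₁ᵀ and a₂b₂ᵀ must span the same plane of matrices: they are the rank-1 matrices of the form x·S₁ + y·S₂.
det(x·S₁ + y·S₂) is 8·x² − 36·xy + 36·y² = 4·(2·x − 3·y)(x − 3·y), vanishing at (x:y) = (3:2) and (3:1).
M₁ = 3·S₁ + 2·S₂ = [[-6, 6], [3, -3]] = (-3)·[2, -1][1, -1]ᵀ and M₂ = 3·S₁ + S₂ = [[-18, 12], [27, -18]] = (-3)·[2, -3][3, -2]ᵀ, so take a₁ = [2, -1], b₁ = [1, -1], a₂ = [2, -3], b₂ = [3, -2].
Each slice is an integer combination of E₁ = a₁b₁ᵀ and E₂ = a₂b₂ᵀ: S₁ = E₁ − 2·E₂, S₂ = −3·E₁ + 3·E₂; reading off coefficients, c₁ = [1, -3] and c₂ = [-2, 3].
Hence T = [2, -1] ⊗ [1, -1] ⊗ [1, -3] + [2, -3] ⊗ [3, -2] ⊗ [-2, 3], so rank(T) ≤ 2.
These bounds meet, so rank(T) = 2.
Check entry T[1,2,1] = 6: (2)·(-1)·(1) + (2)·(-2)·(-2) = 6.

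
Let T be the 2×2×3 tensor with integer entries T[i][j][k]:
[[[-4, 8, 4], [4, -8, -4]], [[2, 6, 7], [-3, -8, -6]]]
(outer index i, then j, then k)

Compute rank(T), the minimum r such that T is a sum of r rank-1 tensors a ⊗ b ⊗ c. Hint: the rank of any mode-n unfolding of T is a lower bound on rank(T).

3

Lower bound: the mode-3 unfolding of T (rows indexed by k, columns by (i,j) = (0,0), (0,1), (1,0), (1,1)) is [[-4, 4, 2, -3], [8, -8, 6, -8], [4, -4, 7, -6]].
There the 3×3 minor on rows k ∈ {0, 1, 2}, columns (i,j) ∈ {(0,0), (1,0), (1,1)} is det [[-4, 2, -3], [8, 6, -8], [4, 7, -6]] = -144 ≠ 0, so this unfolding has rank ≥ 3; CP rank is at least every unfolding rank, so rank(T) ≥ 3. (This is only a lower bound: in general the CP rank may exceed every unfolding rank, so we still need to exhibit 3 rank-1 terms summing to T.)
Upper bound: T is a sum of 3 rank-1 terms, T = [0, 1] ⊗ [1, -2] ⊗ [2, 2, 1] + [0, 1] ⊗ [2, -1] ⊗ [1, 0, 2] + [2, 1] ⊗ [1, -1] ⊗ [-2, 4, 2] (one valid choice — decompositions are not unique — normalised so each a, b is primitive with positive first nonzero entry; check it by expanding all entries), so rank(T) ≤ 3.
These bounds meet, so rank(T) = 3.
Check entry T[1,0,1] = 6: (1)·(1)·(2) + (1)·(2)·(0) + (1)·(1)·(4) = 6.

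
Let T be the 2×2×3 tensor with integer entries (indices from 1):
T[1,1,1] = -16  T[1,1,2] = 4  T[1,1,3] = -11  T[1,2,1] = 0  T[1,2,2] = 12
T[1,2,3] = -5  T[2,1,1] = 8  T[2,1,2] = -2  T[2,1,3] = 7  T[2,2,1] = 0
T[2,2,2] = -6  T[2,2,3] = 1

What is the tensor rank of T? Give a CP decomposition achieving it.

rank(T) = 3

Lower bound: in the mode-3 unfolding of T (rows indexed by k, columns by (i,j)) the 3×3 minor on rows k ∈ {1, 2, 3}, columns (i,j) ∈ {(1,1), (1,2), (2,1)} is det [[-16, 0, 8], [4, 12, -2], [-11, -5, 7]] = -288 ≠ 0, so that unfolding has rank ≥ 3 and hence rank(T) ≥ 3 (CP rank is at least every unfolding rank, though it can be larger).
Upper bound: T is a sum of 3 rank-1 terms, T = [1, 1] ⊗ [1, -1] ⊗ [0, 0, 1] + [2, -1] ⊗ [1, -1] ⊗ [-4, -2, -2] + [2, -1] ⊗ [1, 1] ⊗ [-4, 4, -4] (written with every a and b primitive with positive leading entry and the scale carried by c; CP decompositions are not unique, and this one is verified by expanding entrywise), so rank(T) ≤ 3.
These bounds meet, so rank(T) = 3.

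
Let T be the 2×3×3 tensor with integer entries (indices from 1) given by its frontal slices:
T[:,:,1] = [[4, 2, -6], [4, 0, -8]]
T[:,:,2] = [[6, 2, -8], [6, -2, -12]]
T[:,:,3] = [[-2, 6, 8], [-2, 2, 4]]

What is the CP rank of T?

Lower bound: the mode-2 unfolding of T (rows indexed by j, columns by (i,k) = (1,1), (1,2), (1,3), (2,1), (2,2), (2,3)) is [[4, 6, -2, 4, 6, -2], [2, 2, 6, 0, -2, 2], [-6, -8, 8, -8, -12, 4]].
There the 3×3 minor on rows j ∈ {1, 2, 3}, columns (i,k) ∈ {(1,1), (1,2), (1,3)} is det [[4, 6, -2], [2, 2, 6], [-6, -8, 8]] = -48 ≠ 0, so this unfolding has rank ≥ 3; CP rank is at least every unfolding rank, so rank(T) ≥ 3. (This is only a lower bound: in general the CP rank may exceed every unfolding rank, so we still need to exhibit 3 rank-1 terms summing to T.)
Upper bound: T is a sum of 3 rank-1 terms, T = [1, 0] ⊗ [0, 1, 1] ⊗ [2, 4, 4] + [1, 1] ⊗ [1, -1, -2] ⊗ [2, 4, -2] + [1, 1] ⊗ [1, 1, -2] ⊗ [2, 2, 0] (written with every a and b primitive with positive leading entry and the scale carried by c; CP decompositions are not unique, and this one is verified by expanding entrywise), so rank(T) ≤ 3.
These bounds meet, so rank(T) = 3.

3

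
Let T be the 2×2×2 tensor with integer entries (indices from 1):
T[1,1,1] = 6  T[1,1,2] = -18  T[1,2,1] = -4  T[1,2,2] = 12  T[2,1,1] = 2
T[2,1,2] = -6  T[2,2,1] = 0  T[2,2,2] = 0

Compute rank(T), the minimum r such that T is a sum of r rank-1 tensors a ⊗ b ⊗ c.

2

Lower bound: the mode-1 unfolding of T (rows indexed by i, columns by (j,k) = (1,1), (1,2), (2,1), (2,2)) is [[6, -18, -4, 12], [2, -6, 0, 0]].
There the 2×2 minor on rows i ∈ {1, 2}, columns (j,k) ∈ {(1,1), (2,1)} is det [[6, -4], [2, 0]] = 8 ≠ 0, so this unfolding has rank ≥ 2; CP rank is at least every unfolding rank, so rank(T) ≥ 2. (Flattening ranks never certify an upper bound on CP rank; for that we must actually write T with 2 rank-1 terms.)
Upper bound — finding two terms. Every mode-3 slice of T is a multiple of one matrix: T[:,:,k] = c[k]·M with c = (1, -3) and M = [[6, -4], [2, 0]] (rows indexed by i, columns by j). So it suffices to write M as a sum of two rank-1 matrices.
Splitting M by its rows (i = 1, 2), M = (1, 0)(6, -4)ᵀ + (0, 1)(2, 0)ᵀ.
Hence T = (1, 0) ⊗ (6, -4) ⊗ (1, -3) + (0, 1) ⊗ (2, 0) ⊗ (1, -3), so rank(T) ≤ 2.
These bounds meet, so rank(T) = 2.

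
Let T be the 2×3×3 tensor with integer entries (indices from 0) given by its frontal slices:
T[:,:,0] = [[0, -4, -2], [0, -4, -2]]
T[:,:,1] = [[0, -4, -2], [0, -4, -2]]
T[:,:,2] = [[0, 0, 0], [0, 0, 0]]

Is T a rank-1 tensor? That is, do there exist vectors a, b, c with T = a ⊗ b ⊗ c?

If T = a ⊗ b ⊗ c then every fibre of T is a multiple of the corresponding factor, so read the factors off the fibres through the nonzero entry T[0,1,0] = -4.
The mode-1 fibre T[:,1,0] = [-4, -4] gives a = [1, 1] (primitive direction); the mode-2 fibre T[0,:,0] = [0, -4, -2] gives b = [0, 2, 1]; then c[k] = T[0,1,k] / (a[0]·b[1]) = [-4, -4, 0] / 2 = [-2, -2, 0].
Expanding [1, 1] ⊗ [0, 2, 1] ⊗ [-2, -2, 0] reproduces all 18 entries of T, so T = [1, 1] ⊗ [0, 2, 1] ⊗ [-2, -2, 0] and rank(T) ≤ 1.
Equivalently every frontal slice T[:,:,k] is c[k] times the rank-1 matrix [1, 1] ⊗ [0, 2, 1]. So T has rank 1 (it is nonzero).

Yes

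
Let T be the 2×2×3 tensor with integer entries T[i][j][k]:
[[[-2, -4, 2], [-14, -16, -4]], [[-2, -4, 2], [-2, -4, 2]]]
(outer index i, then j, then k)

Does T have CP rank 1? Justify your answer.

No

The mode-3 unfolding of T (rows indexed by k, columns by (i,j) = (0,0), (0,1), (1,0), (1,1)) is [[-2, -14, -2, -2], [-4, -16, -4, -4], [2, -4, 2, 2]].
There the 2×2 minor on rows k ∈ {0, 1}, columns (i,j) ∈ {(0,0), (0,1)} is det [[-2, -14], [-4, -16]] = -24 ≠ 0, so this unfolding has rank ≥ 2; CP rank is at least every unfolding rank, so rank(T) ≥ 2.
In particular rank(T) ≥ 2 > 1, so T is not rank-1.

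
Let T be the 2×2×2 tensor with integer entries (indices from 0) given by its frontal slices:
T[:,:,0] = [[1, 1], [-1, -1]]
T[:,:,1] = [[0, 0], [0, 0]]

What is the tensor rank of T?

Lower bound: T ≠ 0 (e.g. T[0,0,0] = 1), so rank(T) ≥ 1.
Upper bound: if T = a ⊗ b ⊗ c then every fibre of T is a multiple of the corresponding factor, so read the factors off the fibres through the nonzero entry T[0,0,0] = 1.
The mode-1 fibre T[:,0,0] = [1, -1] gives a = (1, -1) (primitive direction); the mode-2 fibre T[0,:,0] = [1, 1] gives b = (1, 1); then c[k] = T[0,0,k] / (a[0]·b[0]) = [1, 0] / 1 = (1, 0).
Expanding (1, -1) ⊗ (1, 1) ⊗ (1, 0) reproduces all 8 entries of T, so T = (1, -1) ⊗ (1, 1) ⊗ (1, 0) and rank(T) ≤ 1.
These bounds meet, so rank(T) = 1.

1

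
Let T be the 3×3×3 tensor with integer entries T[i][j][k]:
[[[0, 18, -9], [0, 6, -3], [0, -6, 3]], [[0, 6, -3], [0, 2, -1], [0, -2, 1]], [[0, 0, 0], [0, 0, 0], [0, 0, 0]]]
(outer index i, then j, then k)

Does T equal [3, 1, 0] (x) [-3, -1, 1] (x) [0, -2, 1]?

Yes

Reconstruct entrywise from the claimed factors. For example, T[1,2,1] = -2 and Σₗ aₗ[1]bₗ[2]cₗ[1] = (1)·(1)·(-2) = -2; checking all 27 entries, every one matches. The claim holds.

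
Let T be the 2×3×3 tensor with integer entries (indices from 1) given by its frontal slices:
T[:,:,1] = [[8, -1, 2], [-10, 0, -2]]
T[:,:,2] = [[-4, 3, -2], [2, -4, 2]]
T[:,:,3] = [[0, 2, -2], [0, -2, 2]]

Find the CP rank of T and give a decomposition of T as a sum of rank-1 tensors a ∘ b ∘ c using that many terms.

Lower bound: the mode-2 unfolding of T (rows indexed by j, columns by (i,k) = (1,1), (1,2), (1,3), (2,1), (2,2), (2,3)) is [[8, -4, 0, -10, 2, 0], [-1, 3, 2, 0, -4, -2], [2, -2, -2, -2, 2, 2]].
There the 3×3 minor on rows j ∈ {1, 2, 3}, columns (i,k) ∈ {(1,1), (1,2), (1,3)} is det [[8, -4, 0], [-1, 3, 2], [2, -2, -2]] = -24 ≠ 0, so this unfolding has rank ≥ 3; CP rank is at least every unfolding rank, so rank(T) ≥ 3. (This is only a lower bound: in general the CP rank may exceed every unfolding rank, so we still need to exhibit 3 rank-1 terms summing to T.)
Upper bound: T is a sum of 3 rank-1 terms, T = (1, -2) ∘ (2, 1, 0) ∘ (1, 1, 0) + (1, -1) ∘ (1, -1, 1) ∘ (2, -2, -2) + (1, -1) ∘ (1, 0, 0) ∘ (4, -4, 2) (written with every a and b primitive with positive leading entry and the scale carried by c; CP decompositions are not unique, and this one is verified by expanding entrywise), so rank(T) ≤ 3.
These bounds meet, so rank(T) = 3.

rank(T) = 3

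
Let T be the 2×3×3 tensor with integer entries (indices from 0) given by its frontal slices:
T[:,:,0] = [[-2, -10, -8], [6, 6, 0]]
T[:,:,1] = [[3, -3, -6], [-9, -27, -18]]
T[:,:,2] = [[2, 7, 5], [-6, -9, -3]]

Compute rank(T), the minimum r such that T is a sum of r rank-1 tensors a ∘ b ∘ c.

2

Lower bound: the mode-3 unfolding of T (rows indexed by k, columns by (i,j) = (0,0), (0,1), (0,2), (1,0), (1,1), (1,2)) is [[-2, -10, -8, 6, 6, 0], [3, -3, -6, -9, -27, -18], [2, 7, 5, -6, -9, -3]].
There the 2×2 minor on rows k ∈ {0, 1}, columns (i,j) ∈ {(0,0), (0,1)} is det [[-2, -10], [3, -3]] = 36 ≠ 0, so this unfolding has rank ≥ 2; CP rank is at least every unfolding rank, so rank(T) ≥ 2. (Flattening ranks never certify an upper bound on CP rank; for that we must actually write T with 2 rank-1 terms.)
Upper bound — finding two terms. Write S_k = T[:,:,k] for the frontal slices: S₀ = [[-2, -10, -8], [6, 6, 0]], S₁ = [[3, -3, -6], [-9, -27, -18]], S₂ = [[2, 7, 5], [-6, -9, -3]].
If T = a₁ ∘ b₁ ∘ c₁ + a₂ ∘ b₂ ∘ c₂ then each S_k = c₁[k]·a₁b₁ᵀ + c₂[k]·a₂b₂ᵀ. S₀ and S₁ are linearly independent, so a₁b₁ᵀ and a₂b₂ᵀ must span the same plane of matrices: they are the rank-1 matrices of the form x·S₀ + y·S₁.
The 2×2 minor of x·S₀ + y·S₁ on rows {0,1}, columns {0,1} is 48·x² − 108·y² = 12·(2·x − 3·y)(2·x + 3·y), vanishing at (x:y) = (3:2) and (3:-2).
M₁ = 3·S₀ + 2·S₁ = [[0, -36, -36], [0, -36, -36]] = (-36)·[1, 1][0, 1, 1]ᵀ and M₂ = 3·S₀ − 2·S₁ = [[-12, -24, -12], [36, 72, 36]] = (-12)·[1, -3][1, 2, 1]ᵀ, so take a₁ = [1, 1], b₁ = [0, 1, 1], a₂ = [1, -3], b₂ = [1, 2, 1].
Each slice is an integer combination of E₁ = a₁b₁ᵀ and E₂ = a₂b₂ᵀ: S₀ = −6·E₁ − 2·E₂, S₁ = −9·E₁ + 3·E₂, S₂ = 3·E₁ + 2·E₂; reading off coefficients, c₁ = [-6, -9, 3] and c₂ = [-2, 3, 2].
Hence T = [1, 1] ∘ [0, 1, 1] ∘ [-6, -9, 3] + [1, -3] ∘ [1, 2, 1] ∘ [-2, 3, 2], so rank(T) ≤ 2.
These bounds meet, so rank(T) = 2.
Check entry T[0,0,1] = 3: (1)·(0)·(-9) + (1)·(1)·(3) = 3.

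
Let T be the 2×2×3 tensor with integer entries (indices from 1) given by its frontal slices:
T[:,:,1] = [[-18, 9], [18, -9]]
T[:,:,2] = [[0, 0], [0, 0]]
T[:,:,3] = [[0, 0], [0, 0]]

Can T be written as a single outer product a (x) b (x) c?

Yes

If T = a (x) b (x) c then every fibre of T is a multiple of the corresponding factor, so read the factors off the fibres through the nonzero entry T[1,1,1] = -18.
The mode-1 fibre T[:,1,1] = [-18, 18] gives a = [1, -1] (primitive direction); the mode-2 fibre T[1,:,1] = [-18, 9] gives b = [2, -1]; then c[k] = T[1,1,k] / (a[1]·b[1]) = [-18, 0, 0] / 2 = [-9, 0, 0].
Expanding [1, -1] (x) [2, -1] (x) [-9, 0, 0] reproduces all 12 entries of T, so T = [1, -1] (x) [2, -1] (x) [-9, 0, 0] and rank(T) ≤ 1.
Equivalently every frontal slice T[:,:,k] is c[k] times the rank-1 matrix [1, -1] (x) [2, -1]. So T has rank 1 (it is nonzero).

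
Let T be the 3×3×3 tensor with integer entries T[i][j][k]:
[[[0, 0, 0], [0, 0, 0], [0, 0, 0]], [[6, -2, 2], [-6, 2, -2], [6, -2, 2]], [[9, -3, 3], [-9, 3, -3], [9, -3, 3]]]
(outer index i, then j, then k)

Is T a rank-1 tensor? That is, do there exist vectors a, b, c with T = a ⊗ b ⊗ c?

If T = a ⊗ b ⊗ c then every fibre of T is a multiple of the corresponding factor, so read the factors off the fibres through the nonzero entry T[1,0,0] = 6.
The mode-1 fibre T[:,0,0] = [0, 6, 9] gives a = [0, 2, 3] (primitive direction); the mode-2 fibre T[1,:,0] = [6, -6, 6] gives b = [1, -1, 1]; then c[k] = T[1,0,k] / (a[1]·b[0]) = [6, -2, 2] / 2 = [3, -1, 1].
Expanding [0, 2, 3] ⊗ [1, -1, 1] ⊗ [3, -1, 1] reproduces all 27 entries of T, so T = [0, 2, 3] ⊗ [1, -1, 1] ⊗ [3, -1, 1] and rank(T) ≤ 1.
Equivalently every frontal slice T[:,:,k] is c[k] times the rank-1 matrix [0, 2, 3] ⊗ [1, -1, 1]. So T has rank 1 (it is nonzero).

Yes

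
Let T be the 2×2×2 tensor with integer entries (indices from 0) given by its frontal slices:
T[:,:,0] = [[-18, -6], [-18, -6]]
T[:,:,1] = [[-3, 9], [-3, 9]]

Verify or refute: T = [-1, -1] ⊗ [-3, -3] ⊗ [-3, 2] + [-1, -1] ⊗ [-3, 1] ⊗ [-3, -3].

Reconstruct entrywise from the claimed factors. For example, T[0,0,1] = -3 and Σₗ aₗ[0]bₗ[0]cₗ[1] = (-1)·(-3)·(2) + (-1)·(-3)·(-3) = -3; checking all 8 entries, every one matches. The claim holds.

Yes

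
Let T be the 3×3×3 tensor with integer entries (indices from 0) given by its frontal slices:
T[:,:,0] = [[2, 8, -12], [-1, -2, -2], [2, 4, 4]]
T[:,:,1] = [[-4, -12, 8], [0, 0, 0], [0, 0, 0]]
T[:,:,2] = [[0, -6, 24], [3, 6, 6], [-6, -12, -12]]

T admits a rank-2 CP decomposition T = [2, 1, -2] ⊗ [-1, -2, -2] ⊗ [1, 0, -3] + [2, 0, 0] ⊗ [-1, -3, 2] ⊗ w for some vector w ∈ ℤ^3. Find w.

w = [-2, 2, 3]

Subtract the known terms from T to get the rank-1 residual R = [2, 0, 0] ⊗ [-1, -3, 2] ⊗ w, so R[i,j,k] = a[i]·b[j]·w[k]. Pick indices with nonzero a[0]·b[0] = (2)·(-1) = -2. Only the fibre through (0,0,·) is needed: R[0,0,:] = T[0,0,:] − Σₗ aₗ[0]bₗ[0]cₗ = [2, -4, 0] − (2)·(-1)·[1, 0, -3] = [4, -4, -6]. Then w[k] = R[0,0,k] / -2 for each k, giving w = [4, -4, -6] / -2 = [-2, 2, 3].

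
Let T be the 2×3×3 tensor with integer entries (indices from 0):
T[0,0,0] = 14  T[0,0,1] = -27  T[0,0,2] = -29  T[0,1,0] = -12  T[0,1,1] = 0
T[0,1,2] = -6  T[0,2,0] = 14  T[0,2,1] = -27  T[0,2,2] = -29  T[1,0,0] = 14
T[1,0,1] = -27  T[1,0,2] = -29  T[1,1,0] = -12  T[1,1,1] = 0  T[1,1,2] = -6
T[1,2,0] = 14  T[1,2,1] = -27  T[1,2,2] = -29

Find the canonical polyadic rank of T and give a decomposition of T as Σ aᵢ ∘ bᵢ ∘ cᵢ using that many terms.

Lower bound: in the mode-3 unfolding of T (rows indexed by k, columns by (i,j)) the 2×2 minor on rows k ∈ {0, 1}, columns (i,j) ∈ {(0,0), (0,1)} is det [[14, -12], [-27, 0]] = -324 ≠ 0, so that unfolding has rank ≥ 2 and hence rank(T) ≥ 2 (CP rank is at least every unfolding rank, though it can be larger).
Upper bound: T[i,:,:] = a[i]·M for every slice, with a = [1, 1] and M = [[14, -27, -29], [-12, 0, -6], [14, -27, -29]] (rows j, columns k).
The rows of M satisfy (row 0) = (row 2), so splitting by rows, M = [0, 1, 0][-12, 0, -6]ᵀ + [1, 0, 1][14, -27, -29]ᵀ.
Hence T = [1, 1] ∘ [0, 1, 0] ∘ [-12, 0, -6] + [1, 1] ∘ [1, 0, 1] ∘ [14, -27, -29], so rank(T) ≤ 2.
These bounds meet, so rank(T) = 2.

rank(T) = 2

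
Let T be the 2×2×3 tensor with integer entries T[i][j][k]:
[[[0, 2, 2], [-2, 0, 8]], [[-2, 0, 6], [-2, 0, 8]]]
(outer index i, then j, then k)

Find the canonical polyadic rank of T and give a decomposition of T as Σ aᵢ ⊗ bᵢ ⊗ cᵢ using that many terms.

rank(T) = 3

Lower bound: the mode-3 unfolding of T (rows indexed by k, columns by (i,j) = (0,0), (0,1), (1,0), (1,1)) is [[0, -2, -2, -2], [2, 0, 0, 0], [2, 8, 6, 8]].
There the 3×3 minor on rows k ∈ {0, 1, 2}, columns (i,j) ∈ {(0,0), (0,1), (1,0)} is det [[0, -2, -2], [2, 0, 0], [2, 8, 6]] = -8 ≠ 0, so this unfolding has rank ≥ 3; CP rank is at least every unfolding rank, so rank(T) ≥ 3. (Flattening ranks never certify an upper bound on CP rank; for that we must actually write T with 3 rank-1 terms.)
Upper bound: T is a sum of 3 rank-1 terms, T = [1, 0] ⊗ [1, 0] ⊗ [2, 2, -4] + [1, 1] ⊗ [1, 1] ⊗ [-2, 0, 4] + [1, 1] ⊗ [1, 2] ⊗ [0, 0, 2] (written with every a and b primitive with positive leading entry and the scale carried by c; CP decompositions are not unique, and this one is verified by expanding entrywise), so rank(T) ≤ 3.
These bounds meet, so rank(T) = 3.
Check entry T[0,0,2] = 2: (1)·(1)·(-4) + (1)·(1)·(4) + (1)·(1)·(2) = 2.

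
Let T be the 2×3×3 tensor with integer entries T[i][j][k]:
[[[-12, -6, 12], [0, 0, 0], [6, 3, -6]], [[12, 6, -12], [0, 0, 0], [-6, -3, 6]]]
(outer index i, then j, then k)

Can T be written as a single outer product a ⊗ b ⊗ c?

Yes

If T = a ⊗ b ⊗ c then every fibre of T is a multiple of the corresponding factor, so read the factors off the fibres through the nonzero entry T[0,0,0] = -12.
The mode-1 fibre T[:,0,0] = [-12, 12] gives a = (1, -1) (primitive direction); the mode-2 fibre T[0,:,0] = [-12, 0, 6] gives b = (2, 0, -1); then c[k] = T[0,0,k] / (a[0]·b[0]) = [-12, -6, 12] / 2 = (-6, -3, 6).
Expanding (1, -1) ⊗ (2, 0, -1) ⊗ (-6, -3, 6) reproduces all 18 entries of T, so T = (1, -1) ⊗ (2, 0, -1) ⊗ (-6, -3, 6) and rank(T) ≤ 1.
Equivalently every frontal slice T[:,:,k] is c[k] times the rank-1 matrix (1, -1) ⊗ (2, 0, -1). So T has rank 1 (it is nonzero).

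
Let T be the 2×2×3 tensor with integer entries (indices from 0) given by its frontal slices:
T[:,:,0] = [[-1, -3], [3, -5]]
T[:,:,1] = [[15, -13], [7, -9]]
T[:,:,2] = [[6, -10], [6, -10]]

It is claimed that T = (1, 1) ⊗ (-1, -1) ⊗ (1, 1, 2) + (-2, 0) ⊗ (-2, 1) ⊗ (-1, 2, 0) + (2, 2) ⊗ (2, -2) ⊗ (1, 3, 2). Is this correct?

Reconstruct entry (0,0,1) from the claimed factors: Σₗ aₗ[0]bₗ[0]cₗ[1] = (1)·(-1)·(1) + (-2)·(-2)·(2) + (2)·(2)·(3) = 19, but T[0,0,1] = 15. The claim is false.

No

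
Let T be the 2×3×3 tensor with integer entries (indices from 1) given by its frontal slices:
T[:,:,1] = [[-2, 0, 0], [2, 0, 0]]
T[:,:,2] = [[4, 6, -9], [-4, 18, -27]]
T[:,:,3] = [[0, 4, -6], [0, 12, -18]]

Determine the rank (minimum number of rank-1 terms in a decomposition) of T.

Lower bound: the mode-1 unfolding of T (rows indexed by i, columns by (j,k) = (1,1), (1,2), (1,3), (2,1), (2,2), (2,3), (3,1), (3,2), (3,3)) is [[-2, 4, 0, 0, 6, 4, 0, -9, -6], [2, -4, 0, 0, 18, 12, 0, -27, -18]].
There the 2×2 minor on rows i ∈ {1, 2}, columns (j,k) ∈ {(1,1), (2,2)} is det [[-2, 6], [2, 18]] = -48 ≠ 0, so this unfolding has rank ≥ 2; CP rank is at least every unfolding rank, so rank(T) ≥ 2. (Unfolding ranks only ever bound the CP rank from below — rank(T) can be strictly larger than all of them — so the matching upper bound has to come from an explicit 2-term decomposition.)
Upper bound — finding two terms. Write S_k = T[:,:,k] for the frontal slices: S₁ = [[-2, 0, 0], [2, 0, 0]], S₂ = [[4, 6, -9], [-4, 18, -27]], S₃ = [[0, 4, -6], [0, 12, -18]].
If T = a₁ ⊗ b₁ ⊗ c₁ + a₂ ⊗ b₂ ⊗ c₂ then each S_k = c₁[k]·a₁b₁ᵀ + c₂[k]·a₂b₂ᵀ. S₁ and S₂ are linearly independent, so a₁b₁ᵀ and a₂b₂ᵀ must span the same plane of matrices: they are the rank-1 matrices of the form x·S₁ + y·S₂.
The 2×2 minor of x·S₁ + y·S₂ on rows {1,2}, columns {1,2} is −48·xy + 96·y² = (-48)·(x − 2·y)(y), vanishing at (x:y) = (2:1) and (1:0).
M₁ = 2·S₁ + S₂ = [[0, 6, -9], [0, 18, -27]] = 3·[1, 3][0, 2, -3]ᵀ and M₂ = S₁ = [[-2, 0, 0], [2, 0, 0]] = (-2)·[1, -1][1, 0, 0]ᵀ, so take a₁ = [1, 3], b₁ = [0, 2, -3], a₂ = [1, -1], b₂ = [1, 0, 0].
Each slice is an integer combination of E₁ = a₁b₁ᵀ and E₂ = a₂b₂ᵀ: S₁ = −2·E₂, S₂ = 3·E₁ + 4·E₂, S₃ = 2·E₁; reading off coefficients, c₁ = [0, 3, 2] and c₂ = [-2, 4, 0].
Hence T = [1, 3] ⊗ [0, 2, -3] ⊗ [0, 3, 2] + [1, -1] ⊗ [1, 0, 0] ⊗ [-2, 4, 0], so rank(T) ≤ 2.
These bounds meet, so rank(T) = 2.
Check entry T[2,1,2] = -4: (3)·(0)·(3) + (-1)·(1)·(4) = -4.

2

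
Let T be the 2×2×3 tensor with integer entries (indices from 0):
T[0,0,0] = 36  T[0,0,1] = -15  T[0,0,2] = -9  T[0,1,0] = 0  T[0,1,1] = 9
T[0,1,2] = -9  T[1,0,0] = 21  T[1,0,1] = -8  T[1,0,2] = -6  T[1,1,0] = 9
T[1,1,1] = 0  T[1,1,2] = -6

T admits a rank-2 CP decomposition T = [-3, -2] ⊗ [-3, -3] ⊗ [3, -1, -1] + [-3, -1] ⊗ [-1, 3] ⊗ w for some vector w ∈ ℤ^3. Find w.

w = [3, -2, 0]

Subtract the known terms from T to get the rank-1 residual R = [-3, -1] ⊗ [-1, 3] ⊗ w, so R[i,j,k] = a[i]·b[j]·w[k]. Pick indices with nonzero a[0]·b[0] = (-3)·(-1) = 3. Only the fibre through (0,0,·) is needed: R[0,0,:] = T[0,0,:] − Σₗ aₗ[0]bₗ[0]cₗ = [36, -15, -9] − (-3)·(-3)·[3, -1, -1] = [9, -6, 0]. Then w[k] = R[0,0,k] / 3 for each k, giving w = [9, -6, 0] / 3 = [3, -2, 0].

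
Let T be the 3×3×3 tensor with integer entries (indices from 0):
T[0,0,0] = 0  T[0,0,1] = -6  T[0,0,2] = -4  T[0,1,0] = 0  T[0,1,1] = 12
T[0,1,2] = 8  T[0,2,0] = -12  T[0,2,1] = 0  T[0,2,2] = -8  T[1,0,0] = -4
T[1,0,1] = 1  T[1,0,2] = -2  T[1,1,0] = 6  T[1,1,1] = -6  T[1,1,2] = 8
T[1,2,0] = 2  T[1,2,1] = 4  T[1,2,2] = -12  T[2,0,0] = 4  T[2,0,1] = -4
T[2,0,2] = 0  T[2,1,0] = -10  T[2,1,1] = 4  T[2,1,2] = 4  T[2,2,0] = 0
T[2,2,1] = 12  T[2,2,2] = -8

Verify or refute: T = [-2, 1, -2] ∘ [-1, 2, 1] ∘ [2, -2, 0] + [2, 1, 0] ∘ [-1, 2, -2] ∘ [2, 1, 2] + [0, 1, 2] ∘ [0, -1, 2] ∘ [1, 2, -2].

Reconstruct entry (1,1,0) from the claimed factors: Σₗ aₗ[1]bₗ[1]cₗ[0] = (1)·(2)·(2) + (1)·(2)·(2) + (1)·(-1)·(1) = 7, but T[1,1,0] = 6. The claim is false.

No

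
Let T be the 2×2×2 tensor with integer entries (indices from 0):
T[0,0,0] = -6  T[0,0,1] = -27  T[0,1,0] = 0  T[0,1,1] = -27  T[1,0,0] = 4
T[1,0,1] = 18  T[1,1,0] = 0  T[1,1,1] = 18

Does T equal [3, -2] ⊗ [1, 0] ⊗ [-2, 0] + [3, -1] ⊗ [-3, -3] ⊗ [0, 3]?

No

Reconstruct entry (1,0,1) from the claimed factors: Σₗ aₗ[1]bₗ[0]cₗ[1] = (-2)·(1)·(0) + (-1)·(-3)·(3) = 9, but T[1,0,1] = 18. The claim is false.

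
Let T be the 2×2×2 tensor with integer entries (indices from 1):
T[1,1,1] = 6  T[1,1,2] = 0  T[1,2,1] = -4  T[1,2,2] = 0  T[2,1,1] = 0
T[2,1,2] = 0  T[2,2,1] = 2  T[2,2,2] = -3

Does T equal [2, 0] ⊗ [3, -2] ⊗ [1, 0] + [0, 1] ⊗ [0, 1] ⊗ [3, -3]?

No

Reconstruct entry (2,2,1) from the claimed factors: Σₗ aₗ[2]bₗ[2]cₗ[1] = (0)·(-2)·(1) + (1)·(1)·(3) = 3, but T[2,2,1] = 2. The claim is false.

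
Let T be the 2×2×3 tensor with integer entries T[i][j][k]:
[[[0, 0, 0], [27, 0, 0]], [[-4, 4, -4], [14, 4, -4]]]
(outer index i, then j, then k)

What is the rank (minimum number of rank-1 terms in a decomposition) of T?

Lower bound: the mode-2 unfolding of T (rows indexed by j, columns by (i,k) = (0,0), (0,1), (0,2), (1,0), (1,1), (1,2)) is [[0, 0, 0, -4, 4, -4], [27, 0, 0, 14, 4, -4]].
There the 2×2 minor on rows j ∈ {0, 1}, columns (i,k) ∈ {(0,0), (1,0)} is det [[0, -4], [27, 14]] = 108 ≠ 0, so this unfolding has rank ≥ 2; CP rank is at least every unfolding rank, so rank(T) ≥ 2. (Flattening ranks never certify an upper bound on CP rank; for that we must actually write T with 2 rank-1 terms.)
Upper bound — finding two terms. Write S_k = T[:,:,k] for the frontal slices: S₀ = [[0, 27], [-4, 14]], S₁ = [[0, 0], [4, 4]], S₂ = [[0, 0], [-4, -4]].
If T = a₁ ⊗ b₁ ⊗ c₁ + a₂ ⊗ b₂ ⊗ c₂ then each S_k = c₁[k]·a₁b₁ᵀ + c₂[k]·a₂b₂ᵀ. S₀ and S₁ are linearly independent, so a₁b₁ᵀ and a₂b₂ᵀ must span the same plane of matrices: they are the rank-1 matrices of the form x·S₀ + y·S₁.
det(x·S₀ + y·S₁) is 108·x² − 108·xy = 108·(x − y)(x), vanishing at (x:y) = (1:1) and (0:1).
M₁ = S₀ + S₁ = [[0, 27], [0, 18]] = 9·[3, 2][0, 1]ᵀ and M₂ = S₁ = [[0, 0], [4, 4]] = 4·[0, 1][1, 1]ᵀ, so take a₁ = [3, 2], b₁ = [0, 1], a₂ = [0, 1], b₂ = [1, 1].
Each slice is an integer combination of E₁ = a₁b₁ᵀ and E₂ = a₂b₂ᵀ: S₀ = 9·E₁ − 4·E₂, S₁ = 4·E₂, S₂ = −4·E₂; reading off coefficients, c₁ = [9, 0, 0] and c₂ = [-4, 4, -4].
Hence T = [3, 2] ⊗ [0, 1] ⊗ [9, 0, 0] + [0, 1] ⊗ [1, 1] ⊗ [-4, 4, -4], so rank(T) ≤ 2.
These bounds meet, so rank(T) = 2.

2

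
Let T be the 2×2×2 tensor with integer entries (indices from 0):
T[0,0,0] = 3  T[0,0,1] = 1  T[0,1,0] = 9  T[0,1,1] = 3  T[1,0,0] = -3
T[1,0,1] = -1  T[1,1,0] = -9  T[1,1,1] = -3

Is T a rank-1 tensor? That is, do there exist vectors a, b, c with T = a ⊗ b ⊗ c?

If T = a ⊗ b ⊗ c then every fibre of T is a multiple of the corresponding factor, so read the factors off the fibres through the nonzero entry T[0,0,0] = 3.
The mode-1 fibre T[:,0,0] = [3, -3] gives a = (1, -1) (primitive direction); the mode-2 fibre T[0,:,0] = [3, 9] gives b = (1, 3); then c[k] = T[0,0,k] / (a[0]·b[0]) = [3, 1] / 1 = (3, 1).
Expanding (1, -1) ⊗ (1, 3) ⊗ (3, 1) reproduces all 8 entries of T, so T = (1, -1) ⊗ (1, 3) ⊗ (3, 1) and rank(T) ≤ 1.
Equivalently every frontal slice T[:,:,k] is c[k] times the rank-1 matrix (1, -1) ⊗ (1, 3). So T has rank 1 (it is nonzero).

Yes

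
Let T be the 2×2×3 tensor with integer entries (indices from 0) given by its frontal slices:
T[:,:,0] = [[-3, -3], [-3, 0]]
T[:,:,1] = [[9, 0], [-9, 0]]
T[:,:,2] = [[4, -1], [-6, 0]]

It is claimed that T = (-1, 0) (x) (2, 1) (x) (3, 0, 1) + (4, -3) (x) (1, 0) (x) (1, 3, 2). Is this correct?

No

Reconstruct entry (0,0,0) from the claimed factors: Σₗ aₗ[0]bₗ[0]cₗ[0] = (-1)·(2)·(3) + (4)·(1)·(1) = -2, but T[0,0,0] = -3. The claim is false.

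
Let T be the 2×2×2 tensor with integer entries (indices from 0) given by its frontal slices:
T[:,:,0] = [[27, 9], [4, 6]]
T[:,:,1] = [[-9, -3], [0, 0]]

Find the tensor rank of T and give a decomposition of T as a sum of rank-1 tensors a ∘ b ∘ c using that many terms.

Lower bound: the mode-1 unfolding of T (rows indexed by i, columns by (j,k) = (0,0), (0,1), (1,0), (1,1)) is [[27, -9, 9, -3], [4, 0, 6, 0]].
There the 2×2 minor on rows i ∈ {0, 1}, columns (j,k) ∈ {(0,0), (0,1)} is det [[27, -9], [4, 0]] = 36 ≠ 0, so this unfolding has rank ≥ 2; CP rank is at least every unfolding rank, so rank(T) ≥ 2. (Flattening ranks never certify an upper bound on CP rank; for that we must actually write T with 2 rank-1 terms.)
Upper bound — finding two terms. Write S_k = T[:,:,k] for the frontal slices: S₀ = [[27, 9], [4, 6]], S₁ = [[-9, -3], [0, 0]].
If T = a₁ ∘ b₁ ∘ c₁ + a₂ ∘ b₂ ∘ c₂ then each S_k = c₁[k]·a₁b₁ᵀ + c₂[k]·a₂b₂ᵀ. S₀ and S₁ are linearly independent, so a₁b₁ᵀ and a₂b₂ᵀ must span the same plane of matrices: they are the rank-1 matrices of the form x·S₀ + y·S₁.
det(x·S₀ + y·S₁) is 126·x² − 42·xy = 42·(3·x − y)(x), vanishing at (x:y) = (1:3) and (0:1).
M₁ = S₀ + 3·S₁ = [[0, 0], [4, 6]] = 2·[0, 1][2, 3]ᵀ and M₂ = S₁ = [[-9, -3], [0, 0]] = (-3)·[1, 0][3, 1]ᵀ, so take a₁ = [0, 1], b₁ = [2, 3], a₂ = [1, 0], b₂ = [3, 1].
Each slice is an integer combination of E₁ = a₁b₁ᵀ and E₂ = a₂b₂ᵀ: S₀ = 2·E₁ + 9·E₂, S₁ = −3·E₂; reading off coefficients, c₁ = [2, 0] and c₂ = [9, -3].
Hence T = [0, 1] ∘ [2, 3] ∘ [2, 0] + [1, 0] ∘ [3, 1] ∘ [9, -3], so rank(T) ≤ 2.
These bounds meet, so rank(T) = 2.
Check entry T[0,1,0] = 9: (0)·(3)·(2) + (1)·(1)·(9) = 9.

rank(T) = 2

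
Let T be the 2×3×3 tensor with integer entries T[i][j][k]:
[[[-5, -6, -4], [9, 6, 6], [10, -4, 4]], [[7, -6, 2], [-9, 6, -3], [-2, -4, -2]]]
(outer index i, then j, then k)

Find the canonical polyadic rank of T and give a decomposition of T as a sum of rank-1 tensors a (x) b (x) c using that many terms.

Lower bound: in the mode-1 unfolding of T (rows indexed by i, columns by (j,k)) the 2×2 minor on rows i ∈ {0, 1}, columns (j,k) ∈ {(0,0), (0,1)} is det [[-5, -6], [7, -6]] = 72 ≠ 0, so that unfolding has rank ≥ 2 and hence rank(T) ≥ 2 (CP rank is at least every unfolding rank, though it can be larger).
Upper bound: with S_k = T[:,:,k], the two rank-1 terms a₁b₁ᵀ, a₂b₂ᵀ are the rank-1 members of the pencil x·S₀ + y·S₁.
The 2×2 minor of x·S₀ + y·S₁ on rows {0,1}, columns {0,1} is −18·x² + 36·xy = (-18)·(x − 2·y)(x), vanishing at (x:y) = (2:1) and (0:1).
M₁ = 2·S₀ + S₁ = [[-16, 24, 16], [8, -12, -8]] = (-4)·[2, -1][2, -3, -2]ᵀ and M₂ = S₁ = [[-6, 6, -4], [-6, 6, -4]] = (-2)·[1, 1][3, -3, 2]ᵀ, so take a₁ = [2, -1], b₁ = [2, -3, -2], a₂ = [1, 1], b₂ = [3, -3, 2].
Each slice is an integer combination of E₁ = a₁b₁ᵀ and E₂ = a₂b₂ᵀ: S₀ = −2·E₁ + E₂, S₁ = −2·E₂, S₂ = −E₁; reading off coefficients, c₁ = [-2, 0, -1] and c₂ = [1, -2, 0].
Hence T = [2, -1] (x) [2, -3, -2] (x) [-2, 0, -1] + [1, 1] (x) [3, -3, 2] (x) [1, -2, 0], so rank(T) ≤ 2.
These bounds meet, so rank(T) = 2.

rank(T) = 2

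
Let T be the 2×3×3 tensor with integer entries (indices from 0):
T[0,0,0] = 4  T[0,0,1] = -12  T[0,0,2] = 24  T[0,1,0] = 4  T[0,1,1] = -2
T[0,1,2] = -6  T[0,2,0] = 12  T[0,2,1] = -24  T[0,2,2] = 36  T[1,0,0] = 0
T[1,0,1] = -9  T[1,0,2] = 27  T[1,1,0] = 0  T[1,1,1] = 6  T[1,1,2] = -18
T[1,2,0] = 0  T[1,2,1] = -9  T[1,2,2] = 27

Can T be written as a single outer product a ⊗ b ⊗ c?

No

The mode-1 unfolding of T (rows indexed by i, columns by (j,k) = (0,0), (0,1), (0,2), (1,0), (1,1), (1,2), (2,0), (2,1), (2,2)) is [[4, -12, 24, 4, -2, -6, 12, -24, 36], [0, -9, 27, 0, 6, -18, 0, -9, 27]].
There the 2×2 minor on rows i ∈ {0, 1}, columns (j,k) ∈ {(0,0), (0,1)} is det [[4, -12], [0, -9]] = -36 ≠ 0, so this unfolding has rank ≥ 2; CP rank is at least every unfolding rank, so rank(T) ≥ 2.
In particular rank(T) ≥ 2 > 1, so T is not rank-1.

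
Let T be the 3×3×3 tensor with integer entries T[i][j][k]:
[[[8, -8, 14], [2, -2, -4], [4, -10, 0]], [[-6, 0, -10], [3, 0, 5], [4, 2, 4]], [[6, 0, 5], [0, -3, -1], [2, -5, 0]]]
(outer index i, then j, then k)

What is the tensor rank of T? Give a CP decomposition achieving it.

Lower bound: the mode-1 unfolding of T (rows indexed by i, columns by (j,k) = (0,0), (0,1), (0,2), (1,0), (1,1), (1,2), (2,0), (2,1), (2,2)) is [[8, -8, 14, 2, -2, -4, 4, -10, 0], [-6, 0, -10, 3, 0, 5, 4, 2, 4], [6, 0, 5, 0, -3, -1, 2, -5, 0]].
There the 3×3 minor on rows i ∈ {0, 1, 2}, columns (j,k) ∈ {(0,0), (0,1), (0,2)} is det [[8, -8, 14], [-6, 0, -10], [6, 0, 5]] = 240 ≠ 0, so this unfolding has rank ≥ 3; CP rank is at least every unfolding rank, so rank(T) ≥ 3. (Flattening ranks never certify an upper bound on CP rank; for that we must actually write T with 3 rank-1 terms.)
Upper bound: T is a sum of 3 rank-1 terms, T = (2, -2, 1) ⊗ (2, -1, -1) ⊗ (2, 1, 2) + (2, -1, 0) ⊗ (2, -1, 0) ⊗ (-1, -2, 1) + (2, 0, 1) ⊗ (1, 1, 2) ⊗ (2, -2, 1) (written with every a and b primitive with positive leading entry and the scale carried by c; CP decompositions are not unique, and this one is verified by expanding entrywise), so rank(T) ≤ 3.
These bounds meet, so rank(T) = 3.
Check entry T[0,0,0] = 8: (2)·(2)·(2) + (2)·(2)·(-1) + (2)·(1)·(2) = 8.

rank(T) = 3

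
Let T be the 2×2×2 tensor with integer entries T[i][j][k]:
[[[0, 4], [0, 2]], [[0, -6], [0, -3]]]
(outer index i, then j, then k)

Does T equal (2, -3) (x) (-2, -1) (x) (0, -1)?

Yes

Reconstruct entrywise from the claimed factors. For example, T[1,1,0] = 0 and Σₗ aₗ[1]bₗ[1]cₗ[0] = (-3)·(-1)·(0) = 0; checking all 8 entries, every one matches. The claim holds.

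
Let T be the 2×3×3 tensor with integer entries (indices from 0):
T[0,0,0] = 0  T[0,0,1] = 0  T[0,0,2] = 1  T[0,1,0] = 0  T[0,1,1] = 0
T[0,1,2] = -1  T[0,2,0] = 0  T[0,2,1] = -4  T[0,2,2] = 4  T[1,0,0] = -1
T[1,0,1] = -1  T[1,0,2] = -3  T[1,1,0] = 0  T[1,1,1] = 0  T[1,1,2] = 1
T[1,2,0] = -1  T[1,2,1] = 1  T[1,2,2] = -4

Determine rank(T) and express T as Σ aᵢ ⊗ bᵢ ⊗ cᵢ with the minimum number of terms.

rank(T) = 3

Lower bound: the mode-3 unfolding of T (rows indexed by k, columns by (i,j) = (0,0), (0,1), (0,2), (1,0), (1,1), (1,2)) is [[0, 0, 0, -1, 0, -1], [0, 0, -4, -1, 0, 1], [1, -1, 4, -3, 1, -4]].
There the 3×3 minor on rows k ∈ {0, 1, 2}, columns (i,j) ∈ {(0,0), (0,2), (1,0)} is det [[0, 0, -1], [0, -4, -1], [1, 4, -3]] = -4 ≠ 0, so this unfolding has rank ≥ 3; CP rank is at least every unfolding rank, so rank(T) ≥ 3. (This is only a lower bound: in general the CP rank may exceed every unfolding rank, so we still need to exhibit 3 rank-1 terms summing to T.)
Upper bound: T is a sum of 3 rank-1 terms, T = [0, 1] ⊗ [1, 0, 1] ⊗ [-1, -1, -2] + [1, -1] ⊗ [1, -1, 0] ⊗ [0, 0, 1] + [2, -1] ⊗ [0, 0, 1] ⊗ [0, -2, 2] (written with every a and b primitive with positive leading entry and the scale carried by c; CP decompositions are not unique, and this one is verified by expanding entrywise), so rank(T) ≤ 3.
These bounds meet, so rank(T) = 3.
Check entry T[1,1,2] = 1: (1)·(0)·(-2) + (-1)·(-1)·(1) + (-1)·(0)·(2) = 1.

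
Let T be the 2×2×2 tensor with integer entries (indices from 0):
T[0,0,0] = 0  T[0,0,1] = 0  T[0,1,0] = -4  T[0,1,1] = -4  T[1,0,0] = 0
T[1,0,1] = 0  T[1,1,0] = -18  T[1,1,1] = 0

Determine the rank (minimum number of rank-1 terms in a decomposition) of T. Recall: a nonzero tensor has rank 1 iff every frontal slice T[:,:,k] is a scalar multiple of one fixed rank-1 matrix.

2

Lower bound: in the mode-1 unfolding of T (rows indexed by i, columns by (j,k)) the 2×2 minor on rows i ∈ {0, 1}, columns (j,k) ∈ {(1,0), (1,1)} is det [[-4, -4], [-18, 0]] = -72 ≠ 0, so that unfolding has rank ≥ 2 and hence rank(T) ≥ 2 (CP rank is at least every unfolding rank, though it can be larger).
Upper bound: T[:,j,:] = b[j]·M for every slice, with b = [0, 1] and M = [[-4, -4], [-18, 0]] (rows i, columns k).
Splitting M by its rows (i = 0, 1), M = [1, 0][-4, -4]ᵀ + [0, 1][-18, 0]ᵀ.
Hence T = [1, 0] ⊗ [0, 1] ⊗ [-4, -4] + [0, 1] ⊗ [0, 1] ⊗ [-18, 0], so rank(T) ≤ 2.
These bounds meet, so rank(T) = 2.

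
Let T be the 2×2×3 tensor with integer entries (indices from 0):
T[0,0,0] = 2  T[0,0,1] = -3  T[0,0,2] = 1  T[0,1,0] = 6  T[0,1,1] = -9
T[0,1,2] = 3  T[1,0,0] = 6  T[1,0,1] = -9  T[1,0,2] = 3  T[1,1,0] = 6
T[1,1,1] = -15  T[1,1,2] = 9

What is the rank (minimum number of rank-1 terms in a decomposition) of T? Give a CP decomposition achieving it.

Lower bound: in the mode-3 unfolding of T (rows indexed by k, columns by (i,j)) the 2×2 minor on rows k ∈ {0, 1}, columns (i,j) ∈ {(0,0), (1,1)} is det [[2, 6], [-3, -15]] = -12 ≠ 0, so that unfolding has rank ≥ 2 and hence rank(T) ≥ 2 (CP rank is at least every unfolding rank, though it can be larger).
Upper bound: with S_k = T[:,:,k], the two rank-1 terms a₁b₁ᵀ, a₂b₂ᵀ are the rank-1 members of the pencil x·S₀ + y·S₁.
det(x·S₀ + y·S₁) is −24·x² + 60·xy − 36·y² = (-12)·(2·x − 3·y)(x − y), vanishing at (x:y) = (3:2) and (1:1).
M₁ = 3·S₀ + 2·S₁ = [[0, 0], [0, -12]] = (-12)·(0, 1)(0, 1)ᵀ and M₂ = S₀ + S₁ = [[-1, -3], [-3, -9]] = −(1, 3)(1, 3)ᵀ, so take a₁ = (0, 1), b₁ = (0, 1), a₂ = (1, 3), b₂ = (1, 3).
Each slice is an integer combination of E₁ = a₁b₁ᵀ and E₂ = a₂b₂ᵀ: S₀ = −12·E₁ + 2·E₂, S₁ = 12·E₁ − 3·E₂, S₂ = E₂; reading off coefficients, c₁ = (-12, 12, 0) and c₂ = (2, -3, 1).
Hence T = (0, 1) ⊗ (0, 1) ⊗ (-12, 12, 0) + (1, 3) ⊗ (1, 3) ⊗ (2, -3, 1), so rank(T) ≤ 2.
These bounds meet, so rank(T) = 2.

rank(T) = 2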